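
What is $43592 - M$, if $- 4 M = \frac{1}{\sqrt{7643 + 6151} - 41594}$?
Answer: $\frac{150832421288931}{3460094084} - \frac{11 \sqrt{114}}{6920188168} \approx 43592.0$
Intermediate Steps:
$M = - \frac{1}{4 \left(-41594 + 11 \sqrt{114}\right)}$ ($M = - \frac{1}{4 \left(\sqrt{7643 + 6151} - 41594\right)} = - \frac{1}{4 \left(\sqrt{13794} - 41594\right)} = - \frac{1}{4 \left(11 \sqrt{114} - 41594\right)} = - \frac{1}{4 \left(-41594 + 11 \sqrt{114}\right)} \approx 6.0275 \cdot 10^{-6}$)
$43592 - M = 43592 - \left(\frac{20797}{3460094084} + \frac{11 \sqrt{114}}{6920188168}\right) = \frac{150832421288931}{3460094084} - \frac{11 \sqrt{114}}{6920188168}$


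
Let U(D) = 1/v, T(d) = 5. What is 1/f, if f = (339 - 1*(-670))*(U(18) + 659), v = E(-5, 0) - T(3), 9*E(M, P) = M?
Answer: 50/33237469 ≈ 1.5043e-6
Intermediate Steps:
E(M, P) = M/9
v = -50/9 (v = (1/9)*(-5) - 1*5 = -5/9 - 5 = -50/9 ≈ -5.5556)
U(D) = -9/50 (U(D) = 1/(-50/9) = -9/50)
f = 33237469/50 (f = (339 - 1*(-670))*(-9/50 + 659) = (339 + 670)*(32941/50) = 1009*(32941/50) = 33237469/50 ≈ 6.6475e+5)
1/f = 1/(33237469/50) = 50/33237469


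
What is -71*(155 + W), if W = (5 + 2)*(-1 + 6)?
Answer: -13490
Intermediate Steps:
W = 35 (W = 7*5 = 35)
-71*(155 + W) = -71*(155 + 35) = -71*190 = -13490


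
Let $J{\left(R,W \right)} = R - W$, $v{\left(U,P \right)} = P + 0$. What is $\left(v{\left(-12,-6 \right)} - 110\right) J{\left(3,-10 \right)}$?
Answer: $-1508$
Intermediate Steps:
$v{\left(U,P \right)} = P$
$\left(v{\left(-12,-6 \right)} - 110\right) J{\left(3,-10 \right)} = \left(-6 - 110\right) \left(3 - -10\right) = - 116 \left(3 + 10\right) = \left(-116\right) 13 = -1508$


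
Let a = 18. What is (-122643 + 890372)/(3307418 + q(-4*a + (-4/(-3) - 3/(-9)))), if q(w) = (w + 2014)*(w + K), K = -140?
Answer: 6909561/26087401 ≈ 0.26486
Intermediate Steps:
q(w) = (-140 + w)*(2014 + w) (q(w) = (w + 2014)*(w - 140) = (2014 + w)*(-140 + w) = (-140 + w)*(2014 + w))
(-122643 + 890372)/(3307418 + q(-4*a + (-4/(-3) - 3/(-9)))) = (-122643 + 890372)/(3307418 + (-281960 + (-4*18 + (-4/(-3) - 3/(-9)))² + 1874*(-4*18 + (-4/(-3) - 3/(-9))))) = 767729/(3307418 + (-281960 + (-72 + (-4*(-⅓) - 3*(-⅑)))² + 1874*(-72 + (-4*(-⅓) - 3*(-⅑))))) = 767729/(3307418 + (-281960 + (-72 + (4/3 + ⅓))² + 1874*(-72 + (4/3 + ⅓)))) = 767729/(3307418 + (-281960 + (-72 + 5/3)² + 1874*(-72 + 5/3))) = 767729/(3307418 + (-281960 + (-211/3)² + 1874*(-211/3))) = 767729/(3307418 + (-281960 + 44521/9 - 395414/3)) = 767729/(3307418 - 3679361/9) = 767729/(26087401/9) = 767729*(9/26087401) = 6909561/26087401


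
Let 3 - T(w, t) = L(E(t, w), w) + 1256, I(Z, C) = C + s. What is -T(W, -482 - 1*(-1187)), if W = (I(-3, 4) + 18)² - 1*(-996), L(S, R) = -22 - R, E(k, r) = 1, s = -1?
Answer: -206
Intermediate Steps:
I(Z, C) = -1 + C (I(Z, C) = C - 1 = -1 + C)
W = 1437 (W = ((-1 + 4) + 18)² - 1*(-996) = (3 + 18)² + 996 = 21² + 996 = 441 + 996 = 1437)
T(w, t) = -1231 + w (T(w, t) = 3 - ((-22 - w) + 1256) = 3 - (1234 - w) = 3 + (-1234 + w) = -1231 + w)
-T(W, -482 - 1*(-1187)) = -(-1231 + 1437) = -1*206 = -206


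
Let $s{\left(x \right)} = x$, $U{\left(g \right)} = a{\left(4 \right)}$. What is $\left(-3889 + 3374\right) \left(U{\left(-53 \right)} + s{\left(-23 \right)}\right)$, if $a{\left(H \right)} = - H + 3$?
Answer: $12360$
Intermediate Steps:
$a{\left(H \right)} = 3 - H$
$U{\left(g \right)} = -1$ ($U{\left(g \right)} = 3 - 4 = -1$)
$\left(-3889 + 3374\right) \left(U{\left(-53 \right)} + s{\left(-23 \right)}\right) = \left(-3889 + 3374\right) \left(-1 - 23\right) = \left(-515\right) \left(-24\right) = 12360$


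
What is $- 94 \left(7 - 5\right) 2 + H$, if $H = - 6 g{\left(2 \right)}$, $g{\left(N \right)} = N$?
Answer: $-388$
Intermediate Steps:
$H = -12$ ($H = \left(-6\right) 2 = -12$)
$- 94 \left(7 - 5\right) 2 + H = - 94 \left(7 - 5\right) 2 - 12 = - 94 \cdot 2 \cdot 2 - 12 = \left(-94\right) 4 - 12 = -376 - 12 = -388$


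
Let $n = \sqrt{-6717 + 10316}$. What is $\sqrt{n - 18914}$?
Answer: $\sqrt{-18914 + \sqrt{3599}} \approx 137.31 i$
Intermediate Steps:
$n = \sqrt{3599} \approx 59.992$
$\sqrt{n - 18914} = \sqrt{\sqrt{3599} - 18914} = \sqrt{-18914 + \sqrt{3599}}$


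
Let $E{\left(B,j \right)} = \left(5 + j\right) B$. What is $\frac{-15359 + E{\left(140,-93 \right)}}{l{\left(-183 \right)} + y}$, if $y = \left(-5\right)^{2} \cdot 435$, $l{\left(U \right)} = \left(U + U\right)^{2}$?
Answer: $- \frac{27679}{144831} \approx -0.19111$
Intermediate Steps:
$l{\left(U \right)} = 4 U^{2}$ ($l{\left(U \right)} = \left(2 U\right)^{2} = 4 U^{2}$)
$E{\left(B,j \right)} = B \left(5 + j\right)$
$y = 10875$ ($y = 25 \cdot 435 = 10875$)
$\frac{-15359 + E{\left(140,-93 \right)}}{l{\left(-183 \right)} + y} = \frac{-15359 + 140 \left(5 - 93\right)}{4 \left(-183\right)^{2} + 10875} = \frac{-15359 + 140 \left(-88\right)}{4 \cdot 33489 + 10875} = \frac{-15359 - 12320}{133956 + 10875} = - \frac{27679}{144831}$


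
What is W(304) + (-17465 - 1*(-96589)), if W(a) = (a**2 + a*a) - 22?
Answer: 263934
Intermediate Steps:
W(a) = -22 + 2*a**2 (W(a) = (a**2 + a**2) - 22 = 2*a**2 - 22 = -22 + 2*a**2)
W(304) + (-17465 - 1*(-96589)) = (-22 + 2*304**2) + (-17465 - 1*(-96589)) = (-22 + 2*92416) + (-17465 + 96589) = (-22 + 184832) + 79124 = 184810 + 79124 = 263934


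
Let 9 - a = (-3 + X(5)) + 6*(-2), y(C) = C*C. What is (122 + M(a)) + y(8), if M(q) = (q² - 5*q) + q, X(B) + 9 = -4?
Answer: 1407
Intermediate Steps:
y(C) = C²
X(B) = -13 (X(B) = -9 - 4 = -13)
a = 37 (a = 9 - ((-3 - 13) + 6*(-2)) = 9 - (-16 - 12) = 9 - 1*(-28) = 9 + 28 = 37)
M(q) = q² - 4*q
(122 + M(a)) + y(8) = (122 + 37*(-4 + 37)) + 8² = (122 + 37*33) + 64 = (122 + 1221) + 64 = 1343 + 64 = 1407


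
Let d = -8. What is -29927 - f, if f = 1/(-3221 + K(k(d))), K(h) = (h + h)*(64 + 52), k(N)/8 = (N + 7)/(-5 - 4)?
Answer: -812009282/27133 ≈ -29927.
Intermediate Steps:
k(N) = -56/9 - 8*N/9 (k(N) = 8*((N + 7)/(-5 - 4)) = 8*((7 + N)/(-9)) = 8*((7 + N)*(-⅑)) = 8*(-7/9 - N/9) = -56/9 - 8*N/9)
K(h) = 232*h (K(h) = (2*h)*116 = 232*h)
f = -9/27133 (f = 1/(-3221 + 232*(-56/9 - 8/9*(-8))) = 1/(-3221 + 232*(-56/9 + 64/9)) = 1/(-3221 + 232*(8/9)) = 1/(-3221 + 1856/9) = 1/(-27133/9) = -9/27133 ≈ -0.00033170)
-29927 - f = -29927 - 1*(-9/27133) = -29927 + 9/27133 = -812009282/27133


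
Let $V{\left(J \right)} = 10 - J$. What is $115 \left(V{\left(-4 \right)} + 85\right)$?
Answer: $11385$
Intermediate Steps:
$115 \left(V{\left(-4 \right)} + 85\right) = 115 \left(\left(10 - -4\right) + 85\right) = 115 \left(\left(10 + 4\right) + 85\right) = 115 \left(14 + 85\right) = 115 \cdot 99 = 11385$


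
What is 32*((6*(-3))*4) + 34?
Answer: -2270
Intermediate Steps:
32*((6*(-3))*4) + 34 = 32*(-18*4) + 34 = 32*(-72) + 34 = -2304 + 34 = -2270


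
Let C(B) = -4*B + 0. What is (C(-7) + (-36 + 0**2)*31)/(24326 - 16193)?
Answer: -1088/8133 ≈ -0.13378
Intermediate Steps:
C(B) = -4*B
(C(-7) + (-36 + 0**2)*31)/(24326 - 16193) = (-4*(-7) + (-36 + 0**2)*31)/(24326 - 16193) = (28 + (-36 + 0)*31)/8133 = (28 - 36*31)*(1/8133) = (28 - 1116)*(1/8133) = -1088*1/8133 = -1088/8133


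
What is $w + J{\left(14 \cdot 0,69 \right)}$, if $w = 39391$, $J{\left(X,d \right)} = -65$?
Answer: $39326$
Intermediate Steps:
$w + J{\left(14 \cdot 0,69 \right)} = 39391 - 65 = 39326$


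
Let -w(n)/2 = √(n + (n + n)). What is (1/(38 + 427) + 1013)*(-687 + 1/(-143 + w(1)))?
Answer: -6613656358652/9503205 + 942092*√3/9503205 ≈ -6.9594e+5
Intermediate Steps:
w(n) = -2*√3*√n (w(n) = -2*√(n + (n + n)) = -2*√(n + 2*n) = -2*√3*√n)
(1/(38 + 427) + 1013)*(-687 + 1/(-143 + w(1))) = (1/(38 + 427) + 1013)*(-687 + 1/(-143 - 2*√3*√1)) = (1/465 + 1013)*(-687 + 1/(-143 - 2*√3*1)) = (1/465 + 1013)*(-687 + 1/(-143 - 2*√3)) = 471046*(-687 + 1/(-143 - 2*√3))/465 = -107869534/155 + 471046/(465*(-143 - 2*√3))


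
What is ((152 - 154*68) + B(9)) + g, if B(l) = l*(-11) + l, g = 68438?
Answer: 58028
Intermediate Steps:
B(l) = -10*l (B(l) = -11*l + l = -10*l)
((152 - 154*68) + B(9)) + g = ((152 - 154*68) - 10*9) + 68438 = ((152 - 10472) - 90) + 68438 = (-10320 - 90) + 68438 = -10410 + 68438 = 58028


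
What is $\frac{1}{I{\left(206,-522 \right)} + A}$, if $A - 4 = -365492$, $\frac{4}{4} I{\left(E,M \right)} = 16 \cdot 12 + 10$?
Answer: $- \frac{1}{365286} \approx -2.7376 \cdot 10^{-6}$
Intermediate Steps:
$I{\left(E,M \right)} = 202$ ($I{\left(E,M \right)} = 16 \cdot 12 + 10 = 192 + 10 = 202$)
$A = -365488$ ($A = 4 - 365492 = -365488$)
$\frac{1}{I{\left(206,-522 \right)} + A} = \frac{1}{202 - 365488} = \frac{1}{-365286} = - \frac{1}{365286}$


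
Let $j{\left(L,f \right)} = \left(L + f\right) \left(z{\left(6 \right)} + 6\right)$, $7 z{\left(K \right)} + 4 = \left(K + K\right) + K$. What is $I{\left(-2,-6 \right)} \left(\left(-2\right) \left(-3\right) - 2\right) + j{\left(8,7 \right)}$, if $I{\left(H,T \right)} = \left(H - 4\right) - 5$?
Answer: $76$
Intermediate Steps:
$z{\left(K \right)} = - \frac{4}{7} + \frac{3 K}{7}$ ($z{\left(K \right)} = - \frac{4}{7} + \frac{\left(K + K\right) + K}{7} = - \frac{4}{7} + \frac{2 K + K}{7} = - \frac{4}{7} + \frac{3 K}{7}$)
$I{\left(H,T \right)} = -9 + H$ ($I{\left(H,T \right)} = \left(-4 + H\right) - 5 = -9 + H$)
$j{\left(L,f \right)} = 8 L + 8 f$ ($j{\left(L,f \right)} = \left(L + f\right) \left(\left(- \frac{4}{7} + \frac{3}{7} \cdot 6\right) + 6\right) = \left(L + f\right) \left(\left(- \frac{4}{7} + \frac{18}{7}\right) + 6\right) = \left(L + f\right) \left(2 + 6\right) = \left(L + f\right) 8 = 8 L + 8 f$)
$I{\left(-2,-6 \right)} \left(\left(-2\right) \left(-3\right) - 2\right) + j{\left(8,7 \right)} = \left(-9 - 2\right) \left(\left(-2\right) \left(-3\right) - 2\right) + \left(8 \cdot 8 + 8 \cdot 7\right) = - 11 \left(6 - 2\right) + \left(64 + 56\right) = \left(-11\right) 4 + 120 = -44 + 120 = 76$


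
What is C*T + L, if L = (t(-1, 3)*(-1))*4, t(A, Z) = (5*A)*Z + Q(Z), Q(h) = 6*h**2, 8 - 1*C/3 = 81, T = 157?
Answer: -34539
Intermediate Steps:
C = -219 (C = 24 - 3*81 = 24 - 243 = -219)
t(A, Z) = 6*Z**2 + 5*A*Z (t(A, Z) = (5*A)*Z + 6*Z**2 = 5*A*Z + 6*Z**2 = 6*Z**2 + 5*A*Z)
L = -156 (L = ((3*(5*(-1) + 6*3))*(-1))*4 = ((3*(-5 + 18))*(-1))*4 = ((3*13)*(-1))*4 = (39*(-1))*4 = -39*4 = -156)
C*T + L = -219*157 - 156 = -34383 - 156 = -34539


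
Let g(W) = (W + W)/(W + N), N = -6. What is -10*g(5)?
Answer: 100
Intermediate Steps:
g(W) = 2*W/(-6 + W) (g(W) = (W + W)/(W - 6) = (2*W)/(-6 + W) = 2*W/(-6 + W))
-10*g(5) = -20*5/(-6 + 5) = -20*5/(-1) = -20*5*(-1) = -10*(-10) = 100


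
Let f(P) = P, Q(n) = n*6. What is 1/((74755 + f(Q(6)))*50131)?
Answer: 1/3749347621 ≈ 2.6671e-10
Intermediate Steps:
Q(n) = 6*n
1/((74755 + f(Q(6)))*50131) = 1/((74755 + 6*6)*50131) = (1/50131)/(74755 + 36) = (1/50131)/74791 = (1/74791)*(1/50131) = 1/3749347621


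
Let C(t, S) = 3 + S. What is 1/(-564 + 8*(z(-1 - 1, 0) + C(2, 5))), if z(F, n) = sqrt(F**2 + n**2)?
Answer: -1/484 ≈ -0.0020661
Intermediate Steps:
1/(-564 + 8*(z(-1 - 1, 0) + C(2, 5))) = 1/(-564 + 8*(sqrt((-1 - 1)**2 + 0**2) + (3 + 5))) = 1/(-564 + 8*(sqrt((-2)**2 + 0) + 8)) = 1/(-564 + 8*(sqrt(4 + 0) + 8)) = 1/(-564 + 8*(sqrt(4) + 8)) = 1/(-564 + 8*(2 + 8)) = 1/(-564 + 8*10) = 1/(-564 + 80) = 1/(-484) = -1/484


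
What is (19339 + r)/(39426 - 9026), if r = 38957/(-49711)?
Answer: 120165259/188901800 ≈ 0.63613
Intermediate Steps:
r = -38957/49711 (r = 38957*(-1/49711) = -38957/49711 ≈ -0.78367)
(19339 + r)/(39426 - 9026) = (19339 - 38957/49711)/(39426 - 9026) = (961322072/49711)/30400 = (961322072/49711)*(1/30400) = 120165259/188901800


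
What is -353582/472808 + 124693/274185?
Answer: -18995516363/64818430740 ≈ -0.29306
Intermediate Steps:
-353582/472808 + 124693/274185 = -353582*1/472808 + 124693*(1/274185) = -176791/236404 + 124693/274185 = -18995516363/64818430740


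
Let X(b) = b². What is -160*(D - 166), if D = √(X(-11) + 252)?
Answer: 26560 - 160*√373 ≈ 23470.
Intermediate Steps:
D = √373 (D = √((-11)² + 252) = √(121 + 252) = √373 ≈ 19.313)
-160*(D - 166) = -160*(√373 - 166) = -160*(-166 + √373) = 26560 - 160*√373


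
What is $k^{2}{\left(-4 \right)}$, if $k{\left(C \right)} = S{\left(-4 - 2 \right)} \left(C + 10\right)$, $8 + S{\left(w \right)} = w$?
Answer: $7056$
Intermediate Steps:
$S{\left(w \right)} = -8 + w$
$k{\left(C \right)} = -140 - 14 C$ ($k{\left(C \right)} = \left(-8 - 6\right) \left(C + 10\right) = \left(-8 - 6\right) \left(10 + C\right) = - 14 \left(10 + C\right) = -140 - 14 C$)
$k^{2}{\left(-4 \right)} = \left(-140 - -56\right)^{2} = \left(-140 + 56\right)^{2} = \left(-84\right)^{2} = 7056$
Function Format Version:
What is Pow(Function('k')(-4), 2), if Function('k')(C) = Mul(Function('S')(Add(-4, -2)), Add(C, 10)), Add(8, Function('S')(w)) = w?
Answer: 7056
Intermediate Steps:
Function('S')(w) = Add(-8, w)
Function('k')(C) = Add(-140, Mul(-14, C)) (Function('k')(C) = Mul(Add(-8, Add(-4, -2)), Add(C, 10)) = Mul(Add(-8, -6), Add(10, C)) = Mul(-14, Add(10, C)) = Add(-140, Mul(-14, C)))
Pow(Function('k')(-4), 2) = Pow(Add(-140, Mul(-14, -4)), 2) = Pow(Add(-140, 56), 2) = Pow(-84, 2) = 7056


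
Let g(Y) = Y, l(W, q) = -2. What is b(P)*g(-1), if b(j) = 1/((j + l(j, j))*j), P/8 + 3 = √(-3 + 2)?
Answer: -7/5920 - I/1184 ≈ -0.0011824 - 0.00084459*I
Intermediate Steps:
P = -24 + 8*I (P = -24 + 8*√(-3 + 2) = -24 + 8*√(-1) = -24 + 8*I ≈ -24.0 + 8.0*I)
b(j) = 1/(j*(-2 + j)) (b(j) = 1/((j - 2)*j) = 1/((-2 + j)*j) = 1/(j*(-2 + j)))
b(P)*g(-1) = (1/((-24 + 8*I)*(-2 + (-24 + 8*I))))*(-1) = (((-24 - 8*I)/640)/(-26 + 8*I))*(-1) = (((-24 - 8*I)/640)*((-26 - 8*I)/740))*(-1) = ((-26 - 8*I)*(-24 - 8*I)/473600)*(-1) = -(-26 - 8*I)*(-24 - 8*I)/473600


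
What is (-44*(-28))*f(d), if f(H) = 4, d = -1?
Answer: 4928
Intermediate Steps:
(-44*(-28))*f(d) = -44*(-28)*4 = 1232*4 = 4928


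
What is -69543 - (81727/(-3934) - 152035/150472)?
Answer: -2939539953545/42282632 ≈ -69521.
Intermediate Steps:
-69543 - (81727/(-3934) - 152035/150472) = -69543 - (81727*(-1/3934) - 152035*1/150472) = -69543 - (-81727/3934 - 152035/150472) = -69543 - 1*(-921123631/42282632) = -69543 + 921123631/42282632 = -2939539953545/42282632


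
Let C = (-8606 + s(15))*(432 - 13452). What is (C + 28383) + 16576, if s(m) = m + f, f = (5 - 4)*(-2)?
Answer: 111925819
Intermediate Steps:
f = -2 (f = 1*(-2) = -2)
s(m) = -2 + m (s(m) = m - 2 = -2 + m)
C = 111880860 (C = (-8606 + (-2 + 15))*(432 - 13452) = (-8606 + 13)*(-13020) = -8593*(-13020) = 111880860)
(C + 28383) + 16576 = (111880860 + 28383) + 16576 = 111909243 + 16576 = 111925819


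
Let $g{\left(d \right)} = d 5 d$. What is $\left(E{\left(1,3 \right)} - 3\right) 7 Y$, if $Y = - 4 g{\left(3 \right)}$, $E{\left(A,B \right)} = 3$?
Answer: $0$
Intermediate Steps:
$g{\left(d \right)} = 5 d^{2}$ ($g{\left(d \right)} = 5 d d = 5 d^{2}$)
$Y = -180$ ($Y = - 4 \cdot 5 \cdot 3^{2} = - 4 \cdot 5 \cdot 9 = \left(-4\right) 45 = -180$)
$\left(E{\left(1,3 \right)} - 3\right) 7 Y = \left(3 - 3\right) 7 \left(-180\right) = 0 \cdot 7 \left(-180\right) = 0 \left(-180\right) = 0$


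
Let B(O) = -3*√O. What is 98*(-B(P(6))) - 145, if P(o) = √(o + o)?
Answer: -145 + 294*√2*3^(¼) ≈ 402.20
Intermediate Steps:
P(o) = √2*√o (P(o) = √(2*o) = √2*√o)
98*(-B(P(6))) - 145 = 98*(-(-3)*√(√2*√6)) - 145 = 98*(-(-3)*√(2*√3)) - 145 = 98*(-(-3)*√2*3^(¼)) - 145 = 98*(3*√2*3^(¼)) - 145 = 294*√2*3^(¼) - 145 = -145 + 294*√2*3^(¼)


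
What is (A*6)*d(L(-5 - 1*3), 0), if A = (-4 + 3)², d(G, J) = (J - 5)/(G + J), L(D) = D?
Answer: 15/4 ≈ 3.7500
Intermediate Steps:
d(G, J) = (-5 + J)/(G + J)
A = 1 (A = (-1)² = 1)
(A*6)*d(L(-5 - 1*3), 0) = (1*6)*((-5 + 0)/((-5 - 1*3) + 0)) = 6*(-5/((-5 - 3) + 0)) = 6*(-5/(-8 + 0)) = 6*(-5/(-8)) = 6*(-⅛*(-5)) = 6*(5/8) = 15/4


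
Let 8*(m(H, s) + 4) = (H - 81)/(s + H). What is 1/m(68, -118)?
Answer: -400/1587 ≈ -0.25205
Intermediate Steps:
m(H, s) = -4 + (-81 + H)/(8*(H + s)) (m(H, s) = -4 + ((H - 81)/(s + H))/8 = -4 + ((-81 + H)/(H + s))/8 = -4 + (-81 + H)/(8*(H + s)))
1/m(68, -118) = 1/((-81 - 32*(-118) - 31*68)/(8*(68 - 118))) = 1/((1/8)*(-81 + 3776 - 2108)/(-50)) = 1/((1/8)*(-1/50)*1587) = 1/(-1587/400) = -400/1587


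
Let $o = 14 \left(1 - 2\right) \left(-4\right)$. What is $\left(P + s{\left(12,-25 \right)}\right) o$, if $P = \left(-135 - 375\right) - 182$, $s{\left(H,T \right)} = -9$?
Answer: $-39256$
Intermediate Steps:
$o = 56$ ($o = 14 \left(\left(-1\right) \left(-4\right)\right) = 14 \cdot 4 = 56$)
$P = -692$ ($P = -510 - 182 = -692$)
$\left(P + s{\left(12,-25 \right)}\right) o = \left(-692 - 9\right) 56 = \left(-701\right) 56 = -39256$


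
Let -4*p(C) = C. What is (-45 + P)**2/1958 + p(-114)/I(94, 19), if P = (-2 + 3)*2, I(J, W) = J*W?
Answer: 176743/184052 ≈ 0.96029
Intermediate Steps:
p(C) = -C/4
P = 2 (P = 1*2 = 2)
(-45 + P)**2/1958 + p(-114)/I(94, 19) = (-45 + 2)**2/1958 + (-1/4*(-114))/((94*19)) = (-43)**2*(1/1958) + (57/2)/1786 = 1849*(1/1958) + (57/2)*(1/1786) = 1849/1958 + 3/188 = 176743/184052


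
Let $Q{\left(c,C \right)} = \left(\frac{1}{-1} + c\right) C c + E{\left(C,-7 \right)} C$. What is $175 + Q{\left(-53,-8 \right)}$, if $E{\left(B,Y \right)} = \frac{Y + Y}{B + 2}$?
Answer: $- \frac{68219}{3} \approx -22740.0$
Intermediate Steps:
$E{\left(B,Y \right)} = \frac{2 Y}{2 + B}$
$Q{\left(c,C \right)} = - \frac{14 C}{2 + C} + C c \left(-1 + c\right)$ ($Q{\left(c,C \right)} = \left(\frac{1}{-1} + c\right) C c + 2 \left(-7\right) \frac{1}{2 + C} C = \left(-1 + c\right) C c + - \frac{14}{2 + C} C = C \left(-1 + c\right) c - \frac{14 C}{2 + C} = C c \left(-1 + c\right) - \frac{14 C}{2 + C} = - \frac{14 C}{2 + C} + C c \left(-1 + c\right)$)
$175 + Q{\left(-53,-8 \right)} = 175 - \frac{8 \left(-14 - 53 \left(-1 - 53\right) \left(2 - 8\right)\right)}{2 - 8} = 175 - \frac{8 \left(-14 - \left(-2862\right) \left(-6\right)\right)}{-6} = 175 - - \frac{4 \left(-14 - 17172\right)}{3} = 175 - \left(- \frac{4}{3}\right) \left(-17186\right) = 175 - \frac{68744}{3} = - \frac{68219}{3}$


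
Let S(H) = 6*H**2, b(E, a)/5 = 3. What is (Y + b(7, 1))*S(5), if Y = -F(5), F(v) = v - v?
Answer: 2250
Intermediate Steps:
b(E, a) = 15 (b(E, a) = 5*3 = 15)
F(v) = 0
Y = 0 (Y = -1*0 = 0)
(Y + b(7, 1))*S(5) = (0 + 15)*(6*5**2) = 15*(6*25) = 15*150 = 2250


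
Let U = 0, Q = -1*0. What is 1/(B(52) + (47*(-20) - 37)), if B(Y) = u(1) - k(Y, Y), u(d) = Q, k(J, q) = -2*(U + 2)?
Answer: -1/973 ≈ -0.0010277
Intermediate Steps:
Q = 0
k(J, q) = -4 (k(J, q) = -2*(0 + 2) = -2*2 = -4)
u(d) = 0
B(Y) = 4 (B(Y) = 0 - 1*(-4) = 0 + 4 = 4)
1/(B(52) + (47*(-20) - 37)) = 1/(4 + (47*(-20) - 37)) = 1/(4 + (-940 - 37)) = 1/(4 - 977) = 1/(-973) = -1/973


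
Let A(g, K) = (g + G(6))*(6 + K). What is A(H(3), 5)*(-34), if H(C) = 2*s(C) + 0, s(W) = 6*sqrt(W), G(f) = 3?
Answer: -1122 - 4488*sqrt(3) ≈ -8895.4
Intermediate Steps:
H(C) = 12*sqrt(C) (H(C) = 2*(6*sqrt(C)) + 0 = 12*sqrt(C) + 0 = 12*sqrt(C))
A(g, K) = (3 + g)*(6 + K) (A(g, K) = (g + 3)*(6 + K) = (3 + g)*(6 + K))
A(H(3), 5)*(-34) = (18 + 3*5 + 6*(12*sqrt(3)) + 5*(12*sqrt(3)))*(-34) = (18 + 15 + 72*sqrt(3) + 60*sqrt(3))*(-34) = (33 + 132*sqrt(3))*(-34) = -1122 - 4488*sqrt(3)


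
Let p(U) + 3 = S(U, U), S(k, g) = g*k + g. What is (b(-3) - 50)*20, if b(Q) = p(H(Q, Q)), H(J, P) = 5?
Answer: -460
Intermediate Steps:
S(k, g) = g + g*k
p(U) = -3 + U*(1 + U)
b(Q) = 27 (b(Q) = -3 + 5*(1 + 5) = -3 + 5*6 = -3 + 30 = 27)
(b(-3) - 50)*20 = (27 - 50)*20 = -23*20 = -460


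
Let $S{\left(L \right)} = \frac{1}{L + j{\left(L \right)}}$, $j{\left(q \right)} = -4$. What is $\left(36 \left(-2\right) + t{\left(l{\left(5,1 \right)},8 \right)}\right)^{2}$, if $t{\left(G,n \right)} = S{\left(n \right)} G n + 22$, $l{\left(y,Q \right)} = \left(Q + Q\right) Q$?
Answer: $2116$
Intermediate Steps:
$l{\left(y,Q \right)} = 2 Q^{2}$ ($l{\left(y,Q \right)} = 2 Q Q = 2 Q^{2}$)
$S{\left(L \right)} = \frac{1}{-4 + L}$ ($S{\left(L \right)} = \frac{1}{L - 4} = \frac{1}{-4 + L}$)
$t{\left(G,n \right)} = 22 + \frac{G n}{-4 + n}$ ($t{\left(G,n \right)} = \frac{G}{-4 + n} n + 22 = \frac{G n}{-4 + n} + 22 = 22 + \frac{G n}{-4 + n}$)
$\left(36 \left(-2\right) + t{\left(l{\left(5,1 \right)},8 \right)}\right)^{2} = \left(36 \left(-2\right) + \frac{-88 + 22 \cdot 8 + 2 \cdot 1^{2} \cdot 8}{-4 + 8}\right)^{2} = \left(-72 + \frac{-88 + 176 + 2 \cdot 1 \cdot 8}{4}\right)^{2} = \left(-72 + \frac{-88 + 176 + 2 \cdot 8}{4}\right)^{2} = \left(-72 + \frac{-88 + 176 + 16}{4}\right)^{2} = \left(-72 + \frac{1}{4} \cdot 104\right)^{2} = \left(-72 + 26\right)^{2} = \left(-46\right)^{2} = 2116$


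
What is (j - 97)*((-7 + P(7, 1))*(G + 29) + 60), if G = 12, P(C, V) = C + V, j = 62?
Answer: -3535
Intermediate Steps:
(j - 97)*((-7 + P(7, 1))*(G + 29) + 60) = (62 - 97)*((-7 + (7 + 1))*(12 + 29) + 60) = -35*((-7 + 8)*41 + 60) = -35*(1*41 + 60) = -35*(41 + 60) = -35*101 = -3535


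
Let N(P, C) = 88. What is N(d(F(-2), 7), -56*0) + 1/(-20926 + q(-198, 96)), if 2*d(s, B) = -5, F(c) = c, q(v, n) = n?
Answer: 1833039/20830 ≈ 88.000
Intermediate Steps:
d(s, B) = -5/2 (d(s, B) = (½)*(-5) = -5/2)
N(d(F(-2), 7), -56*0) + 1/(-20926 + q(-198, 96)) = 88 + 1/(-20926 + 96) = 88 + 1/(-20830) = 88 - 1/20830 = 1833039/20830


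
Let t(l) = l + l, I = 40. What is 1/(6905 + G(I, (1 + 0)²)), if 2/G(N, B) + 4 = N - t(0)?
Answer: 18/124291 ≈ 0.00014482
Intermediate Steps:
t(l) = 2*l
G(N, B) = 2/(-4 + N) (G(N, B) = 2/(-4 + (N - 2*0)) = 2/(-4 + (N - 1*0)) = 2/(-4 + (N + 0)) = 2/(-4 + N))
1/(6905 + G(I, (1 + 0)²)) = 1/(6905 + 2/(-4 + 40)) = 1/(6905 + 2/36) = 1/(6905 + 2*(1/36)) = 1/(6905 + 1/18) = 1/(124291/18) = 18/124291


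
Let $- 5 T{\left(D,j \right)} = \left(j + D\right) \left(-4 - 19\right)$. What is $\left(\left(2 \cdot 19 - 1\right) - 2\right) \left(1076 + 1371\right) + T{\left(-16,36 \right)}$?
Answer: $85737$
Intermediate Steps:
$T{\left(D,j \right)} = \frac{23 D}{5} + \frac{23 j}{5}$ ($T{\left(D,j \right)} = - \frac{\left(j + D\right) \left(-4 - 19\right)}{5} = - \frac{\left(D + j\right) \left(-23\right)}{5} = - \frac{- 23 D - 23 j}{5} = \frac{23 D}{5} + \frac{23 j}{5}$)
$\left(\left(2 \cdot 19 - 1\right) - 2\right) \left(1076 + 1371\right) + T{\left(-16,36 \right)} = \left(\left(2 \cdot 19 - 1\right) - 2\right) \left(1076 + 1371\right) + \left(\frac{23}{5} \left(-16\right) + \frac{23}{5} \cdot 36\right) = \left(\left(38 - 1\right) - 2\right) 2447 + \left(- \frac{368}{5} + \frac{828}{5}\right) = \left(37 - 2\right) 2447 + 92 = 35 \cdot 2447 + 92 = 85645 + 92 = 85737$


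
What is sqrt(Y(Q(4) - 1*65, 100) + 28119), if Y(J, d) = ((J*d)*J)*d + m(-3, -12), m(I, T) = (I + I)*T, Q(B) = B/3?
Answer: 31*sqrt(379879)/3 ≈ 6368.9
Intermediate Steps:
Q(B) = B/3 (Q(B) = B*(1/3) = B/3)
m(I, T) = 2*I*T (m(I, T) = (2*I)*T = 2*I*T)
Y(J, d) = 72 + J**2*d**2 (Y(J, d) = ((J*d)*J)*d + 2*(-3)*(-12) = (d*J**2)*d + 72 = J**2*d**2 + 72 = 72 + J**2*d**2)
sqrt(Y(Q(4) - 1*65, 100) + 28119) = sqrt((72 + ((1/3)*4 - 1*65)**2*100**2) + 28119) = sqrt((72 + (4/3 - 65)**2*10000) + 28119) = sqrt((72 + (-191/3)**2*10000) + 28119) = sqrt((72 + (36481/9)*10000) + 28119) = sqrt((72 + 364810000/9) + 28119) = sqrt(364810648/9 + 28119) = sqrt(365063719/9) = 31*sqrt(379879)/3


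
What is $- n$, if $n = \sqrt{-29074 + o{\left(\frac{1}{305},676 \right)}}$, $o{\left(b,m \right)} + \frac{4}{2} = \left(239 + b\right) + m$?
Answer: $- \frac{4 i \sqrt{163729795}}{305} \approx - 167.81 i$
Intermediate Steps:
$o{\left(b,m \right)} = 237 + b + m$ ($o{\left(b,m \right)} = -2 + \left(\left(239 + b\right) + m\right) = -2 + \left(239 + b + m\right) = 237 + b + m$)
$n = \frac{4 i \sqrt{163729795}}{305}$ ($n = \sqrt{-29074 + \left(237 + \frac{1}{305} + 676\right)} = \sqrt{-29074 + \frac{278466}{305}} = \sqrt{- \frac{8589104}{305}} = \frac{4 i \sqrt{163729795}}{305} \approx 167.81 i$)
$- n = - \frac{4 i \sqrt{163729795}}{305}$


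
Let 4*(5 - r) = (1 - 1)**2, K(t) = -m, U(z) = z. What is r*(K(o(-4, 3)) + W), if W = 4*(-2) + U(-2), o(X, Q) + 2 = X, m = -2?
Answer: -40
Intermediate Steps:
o(X, Q) = -2 + X
K(t) = 2 (K(t) = -1*(-2) = 2)
W = -10 (W = 4*(-2) - 2 = -8 - 2 = -10)
r = 5 (r = 5 - (1 - 1)**2/4 = 5 - 1/4*0**2 = 5 - 1/4*0 = 5 + 0 = 5)
r*(K(o(-4, 3)) + W) = 5*(2 - 10) = 5*(-8) = -40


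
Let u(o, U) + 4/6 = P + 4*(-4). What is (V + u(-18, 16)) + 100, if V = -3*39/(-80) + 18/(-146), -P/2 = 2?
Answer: 1413383/17520 ≈ 80.672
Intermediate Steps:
P = -4 (P = -2*2 = -4)
V = 7821/5840 (V = -117*(-1/80) + 18*(-1/146) = 117/80 - 9/73 = 7821/5840 ≈ 1.3392)
u(o, U) = -62/3 (u(o, U) = -⅔ + (-4 + 4*(-4)) = -⅔ + (-4 - 16) = -⅔ - 20 = -62/3)
(V + u(-18, 16)) + 100 = (7821/5840 - 62/3) + 100 = -338617/17520 + 100 = 1413383/17520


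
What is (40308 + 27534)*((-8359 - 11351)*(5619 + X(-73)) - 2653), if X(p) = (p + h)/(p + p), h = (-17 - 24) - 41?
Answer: -7515134321256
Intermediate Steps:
h = -82 (h = -41 - 41 = -82)
X(p) = (-82 + p)/(2*p) (X(p) = (p - 82)/(p + p) = (-82 + p)/((2*p)) = (-82 + p)*(1/(2*p)) = (-82 + p)/(2*p))
(40308 + 27534)*((-8359 - 11351)*(5619 + X(-73)) - 2653) = (40308 + 27534)*((-8359 - 11351)*(5619 + (1/2)*(-82 - 73)/(-73)) - 2653) = 67842*(-19710*(5619 + (1/2)*(-1/73)*(-155)) - 2653) = 67842*(-19710*(5619 + 155/146) - 2653) = 67842*(-19710*820529/146 - 2653) = 67842*(-110771415 - 2653) = 67842*(-110774068) = -7515134321256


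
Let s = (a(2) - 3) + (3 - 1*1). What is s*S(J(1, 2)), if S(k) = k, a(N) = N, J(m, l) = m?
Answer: 1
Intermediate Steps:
s = 1 (s = (2 - 3) + (3 - 1*1) = -1 + (3 - 1) = -1 + 2 = 1)
s*S(J(1, 2)) = 1*1 = 1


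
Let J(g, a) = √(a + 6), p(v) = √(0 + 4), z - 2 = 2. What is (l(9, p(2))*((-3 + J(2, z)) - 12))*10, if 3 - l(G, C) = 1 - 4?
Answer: -900 + 60*√10 ≈ -710.26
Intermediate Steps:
z = 4 (z = 2 + 2 = 4)
p(v) = 2 (p(v) = √4 = 2)
J(g, a) = √(6 + a)
l(G, C) = 6 (l(G, C) = 3 - (1 - 4) = 3 - 1*(-3) = 3 + 3 = 6)
(l(9, p(2))*((-3 + J(2, z)) - 12))*10 = (6*((-3 + √(6 + 4)) - 12))*10 = (6*((-3 + √10) - 12))*10 = (6*(-15 + √10))*10 = (-90 + 6*√10)*10 = -900 + 60*√10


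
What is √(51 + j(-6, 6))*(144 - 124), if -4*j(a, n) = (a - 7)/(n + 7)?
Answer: 10*√205 ≈ 143.18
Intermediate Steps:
j(a, n) = -(-7 + a)/(4*(7 + n)) (j(a, n) = -(a - 7)/(4*(n + 7)) = -(-7 + a)/(4*(7 + n)))
√(51 + j(-6, 6))*(144 - 124) = √(51 + (7 - 1*(-6))/(4*(7 + 6)))*(144 - 124) = √(51 + (¼)*(7 + 6)/13)*20 = √(51 + (¼)*(1/13)*13)*20 = √(51 + ¼)*20 = √(205/4)*20 = (√205/2)*20 = 10*√205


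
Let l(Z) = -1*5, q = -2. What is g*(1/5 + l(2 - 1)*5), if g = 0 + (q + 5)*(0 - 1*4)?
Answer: 1488/5 ≈ 297.60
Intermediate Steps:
g = -12 (g = 0 + (-2 + 5)*(0 - 1*4) = 0 + 3*(0 - 4) = 0 + 3*(-4) = 0 - 12 = -12)
l(Z) = -5
g*(1/5 + l(2 - 1)*5) = -12*(1/5 - 5*5) = -12*(⅕ - 25) = -12*(-124/5) = 1488/5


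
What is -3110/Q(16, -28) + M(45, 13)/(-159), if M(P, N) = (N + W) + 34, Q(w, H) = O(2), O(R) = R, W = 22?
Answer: -82438/53 ≈ -1555.4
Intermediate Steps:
Q(w, H) = 2
M(P, N) = 56 + N (M(P, N) = (N + 22) + 34 = (22 + N) + 34 = 56 + N)
-3110/Q(16, -28) + M(45, 13)/(-159) = -3110/2 + (56 + 13)/(-159) = -3110*1/2 + 69*(-1/159) = -1555 - 23/53 = -82438/53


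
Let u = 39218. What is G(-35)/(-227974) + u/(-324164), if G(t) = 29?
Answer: -1118760636/9237620467 ≈ -0.12111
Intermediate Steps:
G(-35)/(-227974) + u/(-324164) = 29/(-227974) + 39218/(-324164) = 29*(-1/227974) + 39218*(-1/324164) = -29/227974 - 19609/162082 = -1118760636/9237620467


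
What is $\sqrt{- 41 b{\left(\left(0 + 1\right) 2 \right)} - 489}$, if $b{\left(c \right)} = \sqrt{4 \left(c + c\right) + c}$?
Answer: $\sqrt{-489 - 123 \sqrt{2}} \approx 25.748 i$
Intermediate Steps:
$b{\left(c \right)} = 3 \sqrt{c}$ ($b{\left(c \right)} = \sqrt{4 \cdot 2 c + c} = \sqrt{8 c + c} = \sqrt{9 c} = 3 \sqrt{c}$)
$\sqrt{- 41 b{\left(\left(0 + 1\right) 2 \right)} - 489} = \sqrt{- 41 \cdot 3 \sqrt{\left(0 + 1\right) 2} - 489} = \sqrt{- 41 \cdot 3 \sqrt{1 \cdot 2} - 489} = \sqrt{- 41 \cdot 3 \sqrt{2} - 489} = \sqrt{- 123 \sqrt{2} - 489} = \sqrt{-489 - 123 \sqrt{2}}$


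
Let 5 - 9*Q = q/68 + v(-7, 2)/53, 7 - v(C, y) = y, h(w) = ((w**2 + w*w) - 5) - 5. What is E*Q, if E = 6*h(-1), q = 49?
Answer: -60332/2703 ≈ -22.320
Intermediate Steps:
h(w) = -10 + 2*w**2 (h(w) = ((w**2 + w**2) - 5) - 5 = (2*w**2 - 5) - 5 = (-5 + 2*w**2) - 5 = -10 + 2*w**2)
v(C, y) = 7 - y
Q = 15083/32436 (Q = 5/9 - (49/68 + (7 - 1*2)/53)/9 = 5/9 - (49*(1/68) + (7 - 2)*(1/53))/9 = 5/9 - (49/68 + 5*(1/53))/9 = 5/9 - (49/68 + 5/53)/9 = 5/9 - 1/9*2937/3604 = 5/9 - 979/10812 = 15083/32436 ≈ 0.46501)
E = -48 (E = 6*(-10 + 2*(-1)**2) = 6*(-10 + 2*1) = 6*(-10 + 2) = 6*(-8) = -48)
E*Q = -48*15083/32436 = -60332/2703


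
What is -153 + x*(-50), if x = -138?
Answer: 6747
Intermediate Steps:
-153 + x*(-50) = -153 - 138*(-50) = -153 + 6900 = 6747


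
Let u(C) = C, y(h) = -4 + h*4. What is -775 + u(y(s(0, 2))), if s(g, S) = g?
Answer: -779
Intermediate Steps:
y(h) = -4 + 4*h
-775 + u(y(s(0, 2))) = -775 + (-4 + 4*0) = -775 + (-4 + 0) = -775 - 4 = -779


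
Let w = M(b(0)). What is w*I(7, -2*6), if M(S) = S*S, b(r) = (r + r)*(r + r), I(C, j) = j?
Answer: 0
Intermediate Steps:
b(r) = 4*r² (b(r) = (2*r)*(2*r) = 4*r²)
M(S) = S²
w = 0 (w = (4*0²)² = (4*0)² = 0² = 0)
w*I(7, -2*6) = 0*(-2*6) = 0*(-12) = 0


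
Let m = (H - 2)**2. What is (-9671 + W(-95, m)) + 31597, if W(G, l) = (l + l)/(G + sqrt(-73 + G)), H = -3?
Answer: 201560968/9193 - 100*I*sqrt(42)/9193 ≈ 21925.0 - 0.070496*I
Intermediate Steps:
m = 25 (m = (-3 - 2)**2 = (-5)**2 = 25)
W(G, l) = 2*l/(G + sqrt(-73 + G)) (W(G, l) = (2*l)/(G + sqrt(-73 + G)) = 2*l/(G + sqrt(-73 + G)))
(-9671 + W(-95, m)) + 31597 = (-9671 + 2*25/(-95 + sqrt(-73 - 95))) + 31597 = (-9671 + 2*25/(-95 + sqrt(-168))) + 31597 = (-9671 + 2*25/(-95 + 2*I*sqrt(42))) + 31597 = (-9671 + 50/(-95 + 2*I*sqrt(42))) + 31597 = 21926 + 50/(-95 + 2*I*sqrt(42))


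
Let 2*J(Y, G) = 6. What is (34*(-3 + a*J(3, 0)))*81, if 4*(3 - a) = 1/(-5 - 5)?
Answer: 334611/20 ≈ 16731.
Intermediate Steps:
J(Y, G) = 3 (J(Y, G) = (1/2)*6 = 3)
a = 121/40 (a = 3 - 1/(4*(-5 - 5)) = 3 - 1/4/(-10) = 3 - 1/4*(-1/10) = 3 + 1/40 = 121/40 ≈ 3.0250)
(34*(-3 + a*J(3, 0)))*81 = (34*(-3 + (121/40)*3))*81 = (34*(-3 + 363/40))*81 = (34*(243/40))*81 = (4131/20)*81 = 334611/20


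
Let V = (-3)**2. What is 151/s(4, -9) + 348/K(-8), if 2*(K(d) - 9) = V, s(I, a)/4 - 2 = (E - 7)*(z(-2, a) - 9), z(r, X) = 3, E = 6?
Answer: 8783/288 ≈ 30.497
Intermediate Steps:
s(I, a) = 32 (s(I, a) = 8 + 4*((6 - 7)*(3 - 9)) = 8 + 4*(-1*(-6)) = 8 + 4*6 = 8 + 24 = 32)
V = 9
K(d) = 27/2 (K(d) = 9 + (1/2)*9 = 9 + 9/2 = 27/2)
151/s(4, -9) + 348/K(-8) = 151/32 + 348/(27/2) = 151*(1/32) + 348*(2/27) = 151/32 + 232/9 = 8783/288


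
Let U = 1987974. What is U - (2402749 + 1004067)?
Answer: -1418842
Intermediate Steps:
U - (2402749 + 1004067) = 1987974 - (2402749 + 1004067) = 1987974 - 1*3406816 = 1987974 - 3406816 = -1418842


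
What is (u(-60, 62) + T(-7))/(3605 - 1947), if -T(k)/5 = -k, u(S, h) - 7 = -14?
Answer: -21/829 ≈ -0.025332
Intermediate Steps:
u(S, h) = -7 (u(S, h) = 7 - 14 = -7)
T(k) = 5*k (T(k) = -(-5)*k = 5*k)
(u(-60, 62) + T(-7))/(3605 - 1947) = (-7 + 5*(-7))/(3605 - 1947) = (-7 - 35)/1658 = -42*1/1658 = -21/829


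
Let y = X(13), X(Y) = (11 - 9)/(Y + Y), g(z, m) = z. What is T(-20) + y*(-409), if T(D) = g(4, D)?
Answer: -357/13 ≈ -27.462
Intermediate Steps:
T(D) = 4
X(Y) = 1/Y (X(Y) = 2/((2*Y)) = 2*(1/(2*Y)) = 1/Y)
y = 1/13 ≈ 0.076923
T(-20) + y*(-409) = 4 + (1/13)*(-409) = 4 - 409/13 = -357/13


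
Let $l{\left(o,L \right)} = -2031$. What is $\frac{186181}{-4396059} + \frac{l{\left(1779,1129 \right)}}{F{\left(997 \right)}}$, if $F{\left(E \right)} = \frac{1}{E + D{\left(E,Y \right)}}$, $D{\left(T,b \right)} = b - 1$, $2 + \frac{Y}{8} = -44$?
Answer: $- \frac{5607032766793}{4396059} \approx -1.2755 \cdot 10^{6}$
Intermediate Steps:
$Y = -368$ ($Y = -16 + 8 \left(-44\right) = -16 - 352 = -368$)
$D{\left(T,b \right)} = -1 + b$
$F{\left(E \right)} = \frac{1}{-369 + E}$ ($F{\left(E \right)} = \frac{1}{E - 369} = \frac{1}{-369 + E}$)
$\frac{186181}{-4396059} + \frac{l{\left(1779,1129 \right)}}{F{\left(997 \right)}} = \frac{186181}{-4396059} - \frac{2031}{\frac{1}{-369 + 997}} = 186181 \left(- \frac{1}{4396059}\right) - \frac{2031}{\frac{1}{628}} = - \frac{186181}{4396059} - 2031 \frac{1}{\frac{1}{628}} = - \frac{186181}{4396059} - 1275468 = - \frac{5607032766793}{4396059}$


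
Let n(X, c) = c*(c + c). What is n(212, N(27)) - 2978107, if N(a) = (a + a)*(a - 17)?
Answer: -2394907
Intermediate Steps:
N(a) = 2*a*(-17 + a) (N(a) = (2*a)*(-17 + a) = 2*a*(-17 + a))
n(X, c) = 2*c² (n(X, c) = c*(2*c) = 2*c²)
n(212, N(27)) - 2978107 = 2*(2*27*(-17 + 27))² - 2978107 = 2*(2*27*10)² - 2978107 = 2*540² - 2978107 = 2*291600 - 2978107 = 583200 - 2978107 = -2394907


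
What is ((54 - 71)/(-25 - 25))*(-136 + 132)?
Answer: -34/25 ≈ -1.3600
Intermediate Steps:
((54 - 71)/(-25 - 25))*(-136 + 132) = -17/(-50)*(-4) = -17*(-1/50)*(-4) = (17/50)*(-4) = -34/25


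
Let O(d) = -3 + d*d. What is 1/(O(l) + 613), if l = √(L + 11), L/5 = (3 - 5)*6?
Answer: 1/561 ≈ 0.0017825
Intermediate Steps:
L = -60 (L = 5*((3 - 5)*6) = 5*(-2*6) = 5*(-12) = -60)
l = 7*I (l = √(-60 + 11) = √(-49) = 7*I ≈ 7.0*I)
O(d) = -3 + d²
1/(O(l) + 613) = 1/((-3 + (7*I)²) + 613) = 1/((-3 - 49) + 613) = 1/(-52 + 613) = 1/561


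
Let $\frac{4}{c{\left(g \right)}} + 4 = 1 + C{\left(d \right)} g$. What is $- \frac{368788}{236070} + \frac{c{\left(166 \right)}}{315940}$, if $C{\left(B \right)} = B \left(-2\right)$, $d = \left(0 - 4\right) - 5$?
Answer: $- \frac{2898307650041}{1855275900525} \approx -1.5622$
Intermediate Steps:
$d = -9$ ($d = -4 - 5 = -9$)
$C{\left(B \right)} = - 2 B$
$c{\left(g \right)} = \frac{4}{-3 + 18 g}$ ($c{\left(g \right)} = \frac{4}{-4 + \left(1 + \left(-2\right) \left(-9\right) g\right)} = \frac{4}{-4 + \left(1 + 18 g\right)} = \frac{4}{-3 + 18 g}$)
$- \frac{368788}{236070} + \frac{c{\left(166 \right)}}{315940} = - \frac{368788}{236070} + \frac{\frac{4}{3} \frac{1}{-1 + 6 \cdot 166}}{315940} = \left(-368788\right) \frac{1}{236070} + \frac{4}{3 \left(-1 + 996\right)} \frac{1}{315940} = - \frac{184394}{118035} + \frac{4}{3 \cdot 995} \cdot \frac{1}{315940} = - \frac{184394}{118035} + \frac{4}{3} \cdot \frac{1}{995} \cdot \frac{1}{315940} = - \frac{184394}{118035} + \frac{4}{2985} \cdot \frac{1}{315940} = - \frac{184394}{118035} + \frac{1}{235770225} = - \frac{2898307650041}{1855275900525}$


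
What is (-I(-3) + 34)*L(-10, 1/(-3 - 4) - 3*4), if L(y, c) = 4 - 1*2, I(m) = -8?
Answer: 84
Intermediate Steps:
L(y, c) = 2 (L(y, c) = 4 - 2 = 2)
(-I(-3) + 34)*L(-10, 1/(-3 - 4) - 3*4) = (-1*(-8) + 34)*2 = (8 + 34)*2 = 42*2 = 84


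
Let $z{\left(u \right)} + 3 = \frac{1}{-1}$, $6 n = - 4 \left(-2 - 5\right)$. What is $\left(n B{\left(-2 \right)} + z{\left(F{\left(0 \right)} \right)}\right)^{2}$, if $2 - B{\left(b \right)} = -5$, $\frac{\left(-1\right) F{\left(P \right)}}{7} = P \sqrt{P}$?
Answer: $\frac{7396}{9} \approx 821.78$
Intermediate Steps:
$F{\left(P \right)} = - 7 P^{\frac{3}{2}}$ ($F{\left(P \right)} = - 7 P \sqrt{P} = - 7 P^{\frac{3}{2}}$)
$B{\left(b \right)} = 7$ ($B{\left(b \right)} = 2 - -5 = 2 + 5 = 7$)
$n = \frac{14}{3}$ ($n = \frac{\left(-4\right) \left(-2 - 5\right)}{6} = \frac{\left(-4\right) \left(-7\right)}{6} = \frac{1}{6} \cdot 28 = \frac{14}{3} \approx 4.6667$)
$z{\left(u \right)} = -4$ ($z{\left(u \right)} = -3 + \frac{1}{-1} = -3 - 1 = -4$)
$\left(n B{\left(-2 \right)} + z{\left(F{\left(0 \right)} \right)}\right)^{2} = \left(\frac{14}{3} \cdot 7 - 4\right)^{2} = \left(\frac{98}{3} - 4\right)^{2} = \left(\frac{86}{3}\right)^{2} = \frac{7396}{9}$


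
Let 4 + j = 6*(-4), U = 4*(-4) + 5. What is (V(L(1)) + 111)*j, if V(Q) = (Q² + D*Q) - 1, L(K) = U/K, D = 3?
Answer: -5544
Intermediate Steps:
U = -11 (U = -16 + 5 = -11)
L(K) = -11/K
V(Q) = -1 + Q² + 3*Q (V(Q) = (Q² + 3*Q) - 1 = -1 + Q² + 3*Q)
j = -28 (j = -4 + 6*(-4) = -4 - 24 = -28)
(V(L(1)) + 111)*j = ((-1 + (-11/1)² + 3*(-11/1)) + 111)*(-28) = ((-1 + (-11*1)² + 3*(-11*1)) + 111)*(-28) = ((-1 + (-11)² + 3*(-11)) + 111)*(-28) = ((-1 + 121 - 33) + 111)*(-28) = (87 + 111)*(-28) = 198*(-28) = -5544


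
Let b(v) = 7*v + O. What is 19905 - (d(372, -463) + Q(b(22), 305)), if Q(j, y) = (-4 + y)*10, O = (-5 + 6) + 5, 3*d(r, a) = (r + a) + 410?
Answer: 50366/3 ≈ 16789.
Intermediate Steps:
d(r, a) = 410/3 + a/3 + r/3 (d(r, a) = ((r + a) + 410)/3 = ((a + r) + 410)/3 = (410 + a + r)/3 = 410/3 + a/3 + r/3)
O = 6 (O = 1 + 5 = 6)
b(v) = 6 + 7*v (b(v) = 7*v + 6 = 6 + 7*v)
Q(j, y) = -40 + 10*y
19905 - (d(372, -463) + Q(b(22), 305)) = 19905 - ((410/3 + (⅓)*(-463) + (⅓)*372) + (-40 + 10*305)) = 19905 - ((410/3 - 463/3 + 124) + (-40 + 3050)) = 19905 - (319/3 + 3010) = 19905 - 1*9349/3 = 19905 - 9349/3 = 50366/3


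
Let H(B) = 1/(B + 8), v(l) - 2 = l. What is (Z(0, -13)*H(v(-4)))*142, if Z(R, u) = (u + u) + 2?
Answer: -568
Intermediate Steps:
v(l) = 2 + l
H(B) = 1/(8 + B)
Z(R, u) = 2 + 2*u (Z(R, u) = 2*u + 2 = 2 + 2*u)
(Z(0, -13)*H(v(-4)))*142 = ((2 + 2*(-13))/(8 + (2 - 4)))*142 = ((2 - 26)/(8 - 2))*142 = -24/6*142 = -24*⅙*142 = -4*142 = -568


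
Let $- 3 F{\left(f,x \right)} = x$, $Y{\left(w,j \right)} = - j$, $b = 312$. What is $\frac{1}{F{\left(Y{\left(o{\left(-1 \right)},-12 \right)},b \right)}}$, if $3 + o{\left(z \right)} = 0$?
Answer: $- \frac{1}{104} \approx -0.0096154$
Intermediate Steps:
$o{\left(z \right)} = -3$ ($o{\left(z \right)} = -3 + 0 = -3$)
$F{\left(f,x \right)} = - \frac{x}{3}$
$\frac{1}{F{\left(Y{\left(o{\left(-1 \right)},-12 \right)},b \right)}} = \frac{1}{\left(- \frac{1}{3}\right) 312} = \frac{1}{-104} = - \frac{1}{104}$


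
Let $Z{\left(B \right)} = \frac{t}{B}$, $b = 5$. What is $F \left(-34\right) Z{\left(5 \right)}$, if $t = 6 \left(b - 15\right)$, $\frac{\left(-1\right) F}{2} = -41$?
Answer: $33456$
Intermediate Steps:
$F = 82$ ($F = \left(-2\right) \left(-41\right) = 82$)
$t = -60$ ($t = 6 \left(5 - 15\right) = 6 \left(-10\right) = -60$)
$Z{\left(B \right)} = - \frac{60}{B}$
$F \left(-34\right) Z{\left(5 \right)} = 82 \left(-34\right) \left(- \frac{60}{5}\right) = - 2788 \left(\left(-60\right) \frac{1}{5}\right) = \left(-2788\right) \left(-12\right) = 33456$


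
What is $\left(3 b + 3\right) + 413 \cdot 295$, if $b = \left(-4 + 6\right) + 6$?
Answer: $121862$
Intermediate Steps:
$b = 8$ ($b = 2 + 6 = 8$)
$\left(3 b + 3\right) + 413 \cdot 295 = \left(3 \cdot 8 + 3\right) + 413 \cdot 295 = \left(24 + 3\right) + 121835 = 27 + 121835 = 121862$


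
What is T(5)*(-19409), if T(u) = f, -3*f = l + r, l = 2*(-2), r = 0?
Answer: -77636/3 ≈ -25879.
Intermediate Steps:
l = -4
f = 4/3 (f = -(-4 + 0)/3 = -⅓*(-4) = 4/3 ≈ 1.3333)
T(u) = 4/3
T(5)*(-19409) = (4/3)*(-19409) = -77636/3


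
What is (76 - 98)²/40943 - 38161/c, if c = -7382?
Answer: 1565998711/302241226 ≈ 5.1813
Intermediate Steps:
(76 - 98)²/40943 - 38161/c = (76 - 98)²/40943 - 38161/(-7382) = (-22)²*(1/40943) - 38161*(-1/7382) = 484*(1/40943) + 38161/7382 = 484/40943 + 38161/7382 = 1565998711/302241226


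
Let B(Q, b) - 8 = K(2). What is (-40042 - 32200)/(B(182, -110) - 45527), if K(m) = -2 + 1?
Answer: 36121/22760 ≈ 1.5870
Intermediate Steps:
K(m) = -1
B(Q, b) = 7 (B(Q, b) = 8 - 1 = 7)
(-40042 - 32200)/(B(182, -110) - 45527) = (-40042 - 32200)/(7 - 45527) = -72242/(-45520) = -72242*(-1/45520) = 36121/22760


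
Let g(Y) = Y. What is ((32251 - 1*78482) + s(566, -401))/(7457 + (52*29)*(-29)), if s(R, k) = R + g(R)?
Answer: 45099/36275 ≈ 1.2433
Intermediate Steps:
s(R, k) = 2*R (s(R, k) = R + R = 2*R)
((32251 - 1*78482) + s(566, -401))/(7457 + (52*29)*(-29)) = ((32251 - 1*78482) + 2*566)/(7457 + (52*29)*(-29)) = ((32251 - 78482) + 1132)/(7457 + 1508*(-29)) = (-46231 + 1132)/(7457 - 43732) = -45099/(-36275) = -45099*(-1/36275) = 45099/36275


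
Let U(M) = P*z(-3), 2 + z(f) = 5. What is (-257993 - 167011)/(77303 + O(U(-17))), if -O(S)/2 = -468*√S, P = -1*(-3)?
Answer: -425004/80111 ≈ -5.3052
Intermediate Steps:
z(f) = 3 (z(f) = -2 + 5 = 3)
P = 3
U(M) = 9 (U(M) = 3*3 = 9)
O(S) = 936*√S (O(S) = -(-936)*√S = 936*√S)
(-257993 - 167011)/(77303 + O(U(-17))) = (-257993 - 167011)/(77303 + 936*√9) = -425004/(77303 + 936*3) = -425004/(77303 + 2808) = -425004/80111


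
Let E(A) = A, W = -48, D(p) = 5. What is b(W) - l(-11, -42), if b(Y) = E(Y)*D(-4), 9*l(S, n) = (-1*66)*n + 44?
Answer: -4976/9 ≈ -552.89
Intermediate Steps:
l(S, n) = 44/9 - 22*n/3 (l(S, n) = ((-1*66)*n + 44)/9 = (-66*n + 44)/9 = (44 - 66*n)/9 = 44/9 - 22*n/3)
b(Y) = 5*Y (b(Y) = Y*5 = 5*Y)
b(W) - l(-11, -42) = 5*(-48) - (44/9 - 22/3*(-42)) = -240 - (44/9 + 308) = -240 - 1*2816/9 = -240 - 2816/9 = -4976/9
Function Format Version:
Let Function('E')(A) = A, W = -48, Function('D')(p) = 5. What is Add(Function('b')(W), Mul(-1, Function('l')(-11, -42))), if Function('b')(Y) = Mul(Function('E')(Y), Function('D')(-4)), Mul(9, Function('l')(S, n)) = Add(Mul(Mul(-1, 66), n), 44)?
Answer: Rational(-4976, 9) ≈ -552.89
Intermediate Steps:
Function('l')(S, n) = Add(Rational(44, 9), Mul(Rational(-22, 3), n)) (Function('l')(S, n) = Mul(Rational(1, 9), Add(Mul(Mul(-1, 66), n), 44)) = Mul(Rational(1, 9), Add(Mul(-66, n), 44)) = Mul(Rational(1, 9), Add(44, Mul(-66, n))) = Add(Rational(44, 9), Mul(Rational(-22, 3), n)))
Function('b')(Y) = Mul(5, Y) (Function('b')(Y) = Mul(Y, 5) = Mul(5, Y))
Add(Function('b')(W), Mul(-1, Function('l')(-11, -42))) = Add(Mul(5, -48), Mul(-1, Add(Rational(44, 9), Mul(Rational(-22, 3), -42)))) = Add(-240, Mul(-1, Add(Rational(44, 9), 308))) = Add(-240, Mul(-1, Rational(2816, 9))) = Add(-240, Rational(-2816, 9)) = Rational(-4976, 9)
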